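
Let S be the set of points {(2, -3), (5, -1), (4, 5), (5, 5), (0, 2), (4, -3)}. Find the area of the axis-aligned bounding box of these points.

x ranges over [0, 5], width 5.
y ranges over [-3, 5], height 8.
Area = 5 × 8 = 40.

40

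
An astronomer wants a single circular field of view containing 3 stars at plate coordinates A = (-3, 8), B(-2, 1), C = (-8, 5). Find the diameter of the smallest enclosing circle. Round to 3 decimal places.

7.824

Side lengths²: AB² = 50, AC² = 34, BC² = 52.
Since BC² = 52 < 50 + 34 = 84, the triangle is acute, so the smallest enclosing circle is the circumcircle.
Circumcentre = (-79/19, 81/19), r² = 5525/361.
Diameter = 2r = 2√(5525/361) ≈ 7.824.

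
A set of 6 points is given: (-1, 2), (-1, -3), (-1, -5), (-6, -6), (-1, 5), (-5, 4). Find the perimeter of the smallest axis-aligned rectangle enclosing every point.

32

Width = max x − min x = -1 − (-6) = 5.
Height = max y − min y = 5 − (-6) = 11.
Perimeter = 2(5 + 11) = 32.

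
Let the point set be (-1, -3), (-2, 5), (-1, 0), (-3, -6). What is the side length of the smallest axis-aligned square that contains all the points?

11

The bounding box has width 2 and height 11.
An axis-aligned square enclosing the set must have side ≥ max(width, height).
So the minimum side is max(2, 11) = 11.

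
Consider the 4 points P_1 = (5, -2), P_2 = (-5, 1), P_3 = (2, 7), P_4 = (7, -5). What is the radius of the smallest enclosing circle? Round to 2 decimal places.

7.05

The minimum enclosing circle of a finite set is fixed by two of the points (as a diameter) or three (as a circumcircle).
The minimum enclosing circle is determined by three boundary points: P_2, P_3, P_4.
Their circumcentre is (75/38, -1/19) with r² = 71825/1444.
The farthest remaining point P_1 is at distance² 18701/1444 ≤ 71825/1444.
r = √(71825/1444) ≈ 7.05.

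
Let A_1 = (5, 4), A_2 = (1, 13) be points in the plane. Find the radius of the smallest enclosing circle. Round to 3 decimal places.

4.924

The smallest circle enclosing two points has them as diameter endpoints.
Centre = midpoint = (3, 8.5); r² = |A_1A_2|²/4 = 97/4 = 24.25.
r = √(24.25) ≈ 4.924.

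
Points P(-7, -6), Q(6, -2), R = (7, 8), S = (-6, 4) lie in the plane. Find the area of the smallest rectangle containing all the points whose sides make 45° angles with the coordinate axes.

252

In coordinates u = x + y, v = x − y the rectangle is axis-aligned; the map (x,y)→(u,v) scales areas by 2.
u-values: -13, 4, 15, -2; range = 15 − (-13) = 28.
v-values: -1, 8, -1, -10; range = 8 − (-10) = 18.
Area = (28 × 18) / 2 = 252.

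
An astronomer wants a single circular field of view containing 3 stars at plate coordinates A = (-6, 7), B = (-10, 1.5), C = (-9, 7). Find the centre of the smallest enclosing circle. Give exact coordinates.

(-8, 4.25)

Side lengths²: AB² = 46.25, AC² = 9, BC² = 31.25.
Since AB² = 46.25 ≥ 31.25 + 9 = 40.25, the angle opposite AB is not acute, so the smallest enclosing circle has AB as diameter.
Centre = midpoint of AB = (-8, 4.25), r² = 46.25/4 = 11.5625.
Centre = (-8, 4.25).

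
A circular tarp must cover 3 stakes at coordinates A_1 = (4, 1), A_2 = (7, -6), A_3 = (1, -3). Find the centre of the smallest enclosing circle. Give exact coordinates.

Side lengths²: A_1A_2² = 58, A_1A_3² = 25, A_2A_3² = 45.
Since A_1A_2² = 58 < 45 + 25 = 70, the triangle is acute, so the smallest enclosing circle is the circumcircle.
Circumcentre = (107/22, -61/22), r² = 3625/242.
Centre = (107/22, -61/22).

(107/22, -61/22)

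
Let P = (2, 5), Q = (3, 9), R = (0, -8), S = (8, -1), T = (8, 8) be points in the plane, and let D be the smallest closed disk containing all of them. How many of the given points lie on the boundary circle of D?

The minimum enclosing circle of a finite set is fixed by two of the points (as a diameter) or three (as a circumcircle).
The minimum enclosing circle is determined by three boundary points: Q, R, T.
Their circumcentre is (42/11, 1/11) with r² = 9685/121.
The farthest remaining point P is at distance² 3316/121 ≤ 9685/121.
The points at distance exactly r from the centre are Q, R, T — 3 points.

3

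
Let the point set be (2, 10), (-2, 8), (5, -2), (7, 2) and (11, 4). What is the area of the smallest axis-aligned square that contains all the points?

169

The bounding box has width 13 and height 12.
An axis-aligned square enclosing the set must have side ≥ max(width, height).
So the minimum side is max(13, 12) = 13.
Area = 13² = 169.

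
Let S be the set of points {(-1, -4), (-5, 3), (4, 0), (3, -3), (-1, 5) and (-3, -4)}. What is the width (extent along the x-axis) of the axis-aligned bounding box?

9

max x = 4, min x = -5, so width = 9.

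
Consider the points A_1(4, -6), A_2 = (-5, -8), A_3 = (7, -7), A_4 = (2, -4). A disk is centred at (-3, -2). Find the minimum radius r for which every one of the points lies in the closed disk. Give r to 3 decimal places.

The required radius is the distance from (-3, -2) to the farthest point.
Squared distances: 65, 40, 125, 29.
Maximum is 125, attained at A_3.
r = √125 ≈ 11.180.

11.180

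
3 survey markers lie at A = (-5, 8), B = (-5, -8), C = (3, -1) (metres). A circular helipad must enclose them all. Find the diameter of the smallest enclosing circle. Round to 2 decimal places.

16.00

Side lengths²: AB² = 256, AC² = 145, BC² = 113.
Since AB² = 256 < 145 + 113 = 258, the triangle is acute, so the smallest enclosing circle is the circumcircle.
Circumcentre = (-4.9375, 0), r² = 64.00390625.
Diameter = 2r = 2√(64.00390625) ≈ 16.00.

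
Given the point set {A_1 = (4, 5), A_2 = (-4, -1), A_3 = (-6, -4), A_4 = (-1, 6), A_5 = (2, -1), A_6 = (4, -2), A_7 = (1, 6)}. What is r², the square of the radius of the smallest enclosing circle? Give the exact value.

45.25

The minimum enclosing circle of a finite set is fixed by two of the points (as a diameter) or three (as a circumcircle).
The farthest pair is A_1–A_3 with squared distance 181. The circle on this segment as diameter has centre (-1, 0.5) and r² = 181/4 = 45.25.
Check A_2: distance² to centre = 11.25 ≤ 45.25, so it lies inside.
All remaining points lie in this disk, and no smaller disk contains both endpoints, so this is the minimum enclosing circle.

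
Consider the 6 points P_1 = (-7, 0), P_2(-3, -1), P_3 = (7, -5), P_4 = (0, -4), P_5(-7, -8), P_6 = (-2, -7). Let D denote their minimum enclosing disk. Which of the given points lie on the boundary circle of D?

A smallest enclosing disk is always determined by at most three of the input points on its boundary.
The minimum enclosing circle is determined by three boundary points: P_1, P_3, P_5.
Their circumcentre is (-15/28, -4) with r² = 45305/784.
The farthest remaining point P_2 is at distance² 11817/784 ≤ 45305/784.
The points at distance exactly r from the centre are P_1, P_3, P_5 — 3 points.

P_1, P_3, P_5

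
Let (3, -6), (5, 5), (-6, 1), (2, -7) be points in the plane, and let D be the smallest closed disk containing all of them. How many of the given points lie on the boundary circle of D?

A smallest enclosing disk is always determined by at most three of the input points on its boundary.
The minimum enclosing circle is determined by three boundary points: (5, 5), (-6, 1), (2, -7).
Their circumcentre is (0.7, -0.3) with r² = 46.58.
The farthest remaining point (3, -6) is at distance² 37.78 ≤ 46.58.
The points at distance exactly r from the centre are (5, 5), (-6, 1), (2, -7) — 3 points.

3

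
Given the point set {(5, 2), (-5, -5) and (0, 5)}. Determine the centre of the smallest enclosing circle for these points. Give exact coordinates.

Call the three points A, B, C in the order given.
Side lengths²: AB² = 149, AC² = 34, BC² = 125.
Since AB² = 149 < 125 + 34 = 159, the triangle is acute, so the smallest enclosing circle is the circumcircle.
Circumcentre = (-7/26, -29/26), r² = 12665/338.
Centre = (-7/26, -29/26).

(-7/26, -29/26)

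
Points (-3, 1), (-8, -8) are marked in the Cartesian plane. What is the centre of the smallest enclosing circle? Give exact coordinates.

(-5.5, -3.5)

The smallest circle enclosing two points has them as diameter endpoints.
Centre = midpoint = (-5.5, -3.5); r² = |(-3, 1)−(-8, -8)|²/4 = 106/4 = 26.5.
Centre = (-5.5, -3.5).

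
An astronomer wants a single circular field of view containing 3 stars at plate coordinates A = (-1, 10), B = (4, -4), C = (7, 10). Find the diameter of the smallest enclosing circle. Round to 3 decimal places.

Side lengths²: AB² = 221, AC² = 64, BC² = 205.
Since AB² = 221 < 205 + 64 = 269, the triangle is acute, so the smallest enclosing circle is the circumcircle.
Circumcentre = (3, 99/28), r² = 45305/784.
Diameter = 2r = 2√(45305/784) ≈ 15.204.

15.204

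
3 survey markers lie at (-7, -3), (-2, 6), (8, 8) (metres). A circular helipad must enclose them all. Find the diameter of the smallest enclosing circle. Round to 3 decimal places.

Call the three points A, B, C in the order given.
Side lengths²: AB² = 106, AC² = 346, BC² = 104.
Since AC² = 346 ≥ 106 + 104 = 210, the angle opposite AC is not acute, so the smallest enclosing circle has AC as diameter.
Centre = midpoint of AC = (0.5, 2.5), r² = 346/4 = 86.5.
Diameter = 2r = 2√(86.5) ≈ 18.601.

18.601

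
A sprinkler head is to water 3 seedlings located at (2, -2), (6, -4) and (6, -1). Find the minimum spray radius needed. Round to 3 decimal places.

Call the three points A, B, C in the order given.
Side lengths²: AB² = 20, AC² = 17, BC² = 9.
Since AB² = 20 < 17 + 9 = 26, the triangle is acute, so the smallest enclosing circle is the circumcircle.
Circumcentre = (4.25, -2.5), r² = 5.3125.
r = √(5.3125) ≈ 2.305.

2.305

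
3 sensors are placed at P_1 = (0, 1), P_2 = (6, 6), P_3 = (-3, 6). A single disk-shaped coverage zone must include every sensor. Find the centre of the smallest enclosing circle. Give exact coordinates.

Side lengths²: P_1P_2² = 61, P_1P_3² = 34, P_2P_3² = 81.
Since P_2P_3² = 81 < 61 + 34 = 95, the triangle is acute, so the smallest enclosing circle is the circumcircle.
Circumcentre = (1.5, 5.3), r² = 20.74.
Centre = (1.5, 5.3).

(1.5, 5.3)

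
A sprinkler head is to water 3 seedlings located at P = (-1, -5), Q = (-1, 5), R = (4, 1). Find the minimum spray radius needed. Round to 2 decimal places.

Side lengths²: PQ² = 100, PR² = 61, QR² = 41.
Since PQ² = 100 < 61 + 41 = 102, the triangle is acute, so the smallest enclosing circle is the circumcircle.
Circumcentre = (-0.9, 0), r² = 25.01.
r = √(25.01) ≈ 5.00.

5.00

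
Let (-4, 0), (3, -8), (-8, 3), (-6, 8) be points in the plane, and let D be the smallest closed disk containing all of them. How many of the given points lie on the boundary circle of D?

By Welzl's lemma the MEC is supported by two points (diametrically opposite) or three points (on a circumcircle).
The farthest pair is (3, -8)–(-6, 8) with squared distance 337. The circle on this segment as diameter has centre (-1.5, 0) and r² = 337/4 = 84.25.
Check (-4, 0): distance² to centre = 6.25 ≤ 84.25, so it lies inside.
All remaining points lie in this disk, and no smaller disk contains both endpoints, so this is the minimum enclosing circle.
The points at distance exactly r from the centre are (3, -8), (-6, 8) — 2 points.

2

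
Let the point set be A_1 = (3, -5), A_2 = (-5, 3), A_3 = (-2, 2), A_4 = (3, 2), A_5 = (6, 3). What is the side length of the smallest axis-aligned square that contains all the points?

11

The bounding box has width 11 and height 8.
An axis-aligned square enclosing the set must have side ≥ max(width, height).
So the minimum side is max(11, 8) = 11.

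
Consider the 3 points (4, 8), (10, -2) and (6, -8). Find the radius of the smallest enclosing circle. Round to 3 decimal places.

8.062

Call the three points A, B, C in the order given.
Side lengths²: AB² = 136, AC² = 260, BC² = 52.
Since AC² = 260 ≥ 136 + 52 = 188, the angle opposite AC is not acute, so the smallest enclosing circle has AC as diameter.
Centre = midpoint of AC = (5, 0), r² = 260/4 = 65.
r = √65 ≈ 8.062.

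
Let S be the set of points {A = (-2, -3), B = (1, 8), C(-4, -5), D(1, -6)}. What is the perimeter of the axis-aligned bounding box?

Width = max x − min x = 1 − (-4) = 5.
Height = max y − min y = 8 − (-6) = 14.
Perimeter = 2(5 + 14) = 38.

38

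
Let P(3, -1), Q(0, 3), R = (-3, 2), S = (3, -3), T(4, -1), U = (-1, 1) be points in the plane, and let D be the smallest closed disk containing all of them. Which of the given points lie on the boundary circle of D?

R, S, T

By Welzl's lemma the MEC is supported by two points (diametrically opposite) or three points (on a circumcircle).
The minimum enclosing circle is determined by three boundary points: R, S, T.
Their circumcentre is (5/34, -11/34) with r² = 8845/578.
The farthest remaining point Q is at distance² 6397/578 ≤ 8845/578.
The points at distance exactly r from the centre are R, S, T — 3 points.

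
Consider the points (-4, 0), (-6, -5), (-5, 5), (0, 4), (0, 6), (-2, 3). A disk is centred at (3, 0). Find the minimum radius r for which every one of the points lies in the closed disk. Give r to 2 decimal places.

The required radius is the distance from (3, 0) to the farthest point.
Squared distances: 49, 106, 89, 25, 45, 34.
Maximum is 106, attained at (-6, -5).
r = √106 ≈ 10.30.

10.30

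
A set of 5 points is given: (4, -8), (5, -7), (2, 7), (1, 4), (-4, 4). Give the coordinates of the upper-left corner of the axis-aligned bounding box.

x-range [-4, 5], y-range [-8, 7].
The upper-left corner is (-4, 7).

(-4, 7)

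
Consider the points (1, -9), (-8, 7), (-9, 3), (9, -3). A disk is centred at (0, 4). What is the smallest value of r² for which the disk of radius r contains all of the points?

170

The required radius is the distance from (0, 4) to the farthest point.
Squared distances: 170, 73, 82, 130.
Maximum is 170, attained at (1, -9).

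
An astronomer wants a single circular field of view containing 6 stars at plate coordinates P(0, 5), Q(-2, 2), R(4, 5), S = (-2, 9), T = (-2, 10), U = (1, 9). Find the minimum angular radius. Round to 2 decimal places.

The minimum enclosing circle of a finite set is fixed by two of the points (as a diameter) or three (as a circumcircle).
The minimum enclosing circle is determined by three boundary points: Q, R, T.
Their circumcentre is (-0.25, 6) with r² = 19.0625.
The farthest remaining point S is at distance² 12.0625 ≤ 19.0625.
r = √(19.0625) ≈ 4.37.

4.37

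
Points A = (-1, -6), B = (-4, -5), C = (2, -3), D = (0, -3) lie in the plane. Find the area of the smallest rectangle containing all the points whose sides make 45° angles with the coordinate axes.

16

In coordinates u = x + y, v = x − y the rectangle is axis-aligned; the map (x,y)→(u,v) scales areas by 2.
u-values: -7, -9, -1, -3; range = -1 − (-9) = 8.
v-values: 5, 1, 5, 3; range = 5 − 1 = 4.
Area = (8 × 4) / 2 = 16.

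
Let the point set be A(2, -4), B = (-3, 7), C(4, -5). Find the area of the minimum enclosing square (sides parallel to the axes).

144

The bounding box has width 7 and height 12.
An axis-aligned square enclosing the set must have side ≥ max(width, height).
So the minimum side is max(7, 12) = 12.
Area = 12² = 144.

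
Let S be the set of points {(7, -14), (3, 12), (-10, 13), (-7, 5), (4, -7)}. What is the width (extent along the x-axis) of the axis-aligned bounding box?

17

max x = 7, min x = -10, so width = 17.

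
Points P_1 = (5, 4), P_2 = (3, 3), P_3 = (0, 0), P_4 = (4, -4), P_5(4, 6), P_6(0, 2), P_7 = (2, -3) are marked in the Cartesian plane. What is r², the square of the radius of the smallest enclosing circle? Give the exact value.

The farthest pair is P_4–P_5 with squared distance 100. The circle on this segment as diameter has centre (4, 1) and r² = 100/4 = 25.
Check P_1: distance² to centre = 10 ≤ 25, so it lies inside.
All remaining points lie in this disk, and no smaller disk contains both endpoints, so this is the minimum enclosing circle.

25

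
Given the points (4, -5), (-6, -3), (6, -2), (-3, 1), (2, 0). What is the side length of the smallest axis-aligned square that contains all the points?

12

The bounding box has width 12 and height 6.
An axis-aligned square enclosing the set must have side ≥ max(width, height).
So the minimum side is max(12, 6) = 12.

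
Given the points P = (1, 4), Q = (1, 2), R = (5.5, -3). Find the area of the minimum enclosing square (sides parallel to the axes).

49

The bounding box has width 4.5 and height 7.
An axis-aligned square enclosing the set must have side ≥ max(width, height).
So the minimum side is max(4.5, 7) = 7.
Area = 7² = 49.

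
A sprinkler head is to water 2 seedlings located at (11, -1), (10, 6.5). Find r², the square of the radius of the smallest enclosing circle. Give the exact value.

The smallest circle enclosing two points has them as diameter endpoints.
Centre = midpoint = (10.5, 2.75); r² = |(11, -1)−(10, 6.5)|²/4 = 57.25/4 = 14.3125.

14.3125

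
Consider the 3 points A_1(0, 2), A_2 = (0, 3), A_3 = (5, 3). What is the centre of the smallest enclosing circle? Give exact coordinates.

Side lengths²: A_1A_2² = 1, A_1A_3² = 26, A_2A_3² = 25.
Since A_1A_3² = 26 ≥ 25 + 1 = 26, the angle opposite A_1A_3 is not acute, so the smallest enclosing circle has A_1A_3 as diameter.
Centre = midpoint of A_1A_3 = (2.5, 2.5), r² = 26/4 = 6.5.
Centre = (2.5, 2.5).

(2.5, 2.5)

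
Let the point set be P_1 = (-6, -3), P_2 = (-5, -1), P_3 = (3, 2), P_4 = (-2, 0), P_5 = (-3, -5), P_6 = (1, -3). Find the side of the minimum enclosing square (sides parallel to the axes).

9

The bounding box has width 9 and height 7.
An axis-aligned square enclosing the set must have side ≥ max(width, height).
So the minimum side is max(9, 7) = 9.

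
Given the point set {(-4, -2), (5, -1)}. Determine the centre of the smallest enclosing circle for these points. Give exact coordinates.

The smallest circle enclosing two points has them as diameter endpoints.
Centre = midpoint = (0.5, -1.5); r² = |(-4, -2)−(5, -1)|²/4 = 82/4 = 20.5.
Centre = (0.5, -1.5).

(0.5, -1.5)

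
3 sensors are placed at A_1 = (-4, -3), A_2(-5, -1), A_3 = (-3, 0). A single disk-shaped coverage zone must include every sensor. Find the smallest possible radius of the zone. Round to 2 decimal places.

1.58

Side lengths²: A_1A_2² = 5, A_1A_3² = 10, A_2A_3² = 5.
Since A_1A_3² = 10 ≥ 5 + 5 = 10, the angle opposite A_1A_3 is not acute, so the smallest enclosing circle has A_1A_3 as diameter.
Centre = midpoint of A_1A_3 = (-3.5, -1.5), r² = 10/4 = 2.5.
r = √(2.5) ≈ 1.58.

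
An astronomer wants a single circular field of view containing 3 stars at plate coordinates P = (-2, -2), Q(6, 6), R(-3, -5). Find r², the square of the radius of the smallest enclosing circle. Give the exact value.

50.5

Side lengths²: PQ² = 128, PR² = 10, QR² = 202.
Since QR² = 202 ≥ 128 + 10 = 138, the angle opposite QR is not acute, so the smallest enclosing circle has QR as diameter.
Centre = midpoint of QR = (1.5, 0.5), r² = 202/4 = 50.5.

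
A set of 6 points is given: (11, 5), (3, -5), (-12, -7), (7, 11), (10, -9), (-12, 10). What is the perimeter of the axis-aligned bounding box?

Width = max x − min x = 11 − (-12) = 23.
Height = max y − min y = 11 − (-9) = 20.
Perimeter = 2(23 + 20) = 86.

86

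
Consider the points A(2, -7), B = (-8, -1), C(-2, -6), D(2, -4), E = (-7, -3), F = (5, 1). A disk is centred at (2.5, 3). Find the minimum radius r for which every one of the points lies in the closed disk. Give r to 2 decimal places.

11.24

The required radius is the distance from (2.5, 3) to the farthest point.
Squared distances: 100.25, 126.25, 101.25, 49.25, 126.25, 10.25.
Maximum is 126.25, attained at B.
r = √(126.25) ≈ 11.24.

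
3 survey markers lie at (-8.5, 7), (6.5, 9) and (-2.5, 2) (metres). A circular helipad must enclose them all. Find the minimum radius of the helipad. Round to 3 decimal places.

7.566

Call the three points A, B, C in the order given.
Side lengths²: AB² = 229, AC² = 61, BC² = 130.
Since AB² = 229 ≥ 130 + 61 = 191, the angle opposite AB is not acute, so the smallest enclosing circle has AB as diameter.
Centre = midpoint of AB = (-1, 8), r² = 229/4 = 57.25.
r = √(57.25) ≈ 7.566.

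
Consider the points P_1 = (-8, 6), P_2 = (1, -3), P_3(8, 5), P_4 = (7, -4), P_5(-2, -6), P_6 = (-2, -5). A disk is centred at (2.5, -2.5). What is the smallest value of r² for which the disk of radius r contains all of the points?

182.5

The required radius is the distance from (2.5, -2.5) to the farthest point.
Squared distances: 182.5, 2.5, 86.5, 22.5, 32.5, 26.5.
Maximum is 182.5, attained at P_1.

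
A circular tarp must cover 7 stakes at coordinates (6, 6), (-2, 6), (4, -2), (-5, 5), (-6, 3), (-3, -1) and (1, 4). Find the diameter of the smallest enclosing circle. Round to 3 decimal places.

By Welzl's lemma the MEC is supported by two points (diametrically opposite) or three points (on a circumcircle).
The minimum enclosing circle is determined by three boundary points: (6, 6), (4, -2), (-6, 3).
Their circumcentre is (1/3, 19/6) with r² = 1445/36.
The farthest remaining point (-5, 5) is at distance² 1145/36 ≤ 1445/36.
Diameter = 2r = 2√(1445/36) ≈ 12.671.

12.671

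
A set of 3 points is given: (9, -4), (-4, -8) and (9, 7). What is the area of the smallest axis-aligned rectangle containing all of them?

x ranges over [-4, 9], width 13.
y ranges over [-8, 7], height 15.
Area = 13 × 15 = 195.

195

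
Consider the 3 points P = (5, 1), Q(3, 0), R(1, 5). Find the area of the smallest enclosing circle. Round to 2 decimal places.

Side lengths²: PQ² = 5, PR² = 32, QR² = 29.
Since PR² = 32 < 29 + 5 = 34, the triangle is acute, so the smallest enclosing circle is the circumcircle.
Circumcentre = (17/6, 17/6), r² = 145/18.
Area = π·r² = π·145/18 ≈ 25.31.

25.31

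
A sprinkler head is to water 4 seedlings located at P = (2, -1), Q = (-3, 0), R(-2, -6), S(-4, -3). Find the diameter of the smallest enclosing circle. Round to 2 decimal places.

6.85

The minimum enclosing circle is determined by three boundary points: P, Q, R.
Their circumcentre is (-55/58, -159/58) with r² = 19721/1682.
The farthest remaining point S is at distance² 15777/1682 ≤ 19721/1682.
Diameter = 2r = 2√(19721/1682) ≈ 6.85.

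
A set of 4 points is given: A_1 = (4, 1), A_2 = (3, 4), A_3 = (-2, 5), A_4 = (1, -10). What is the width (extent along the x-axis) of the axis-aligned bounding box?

6

max x = 4, min x = -2, so width = 6.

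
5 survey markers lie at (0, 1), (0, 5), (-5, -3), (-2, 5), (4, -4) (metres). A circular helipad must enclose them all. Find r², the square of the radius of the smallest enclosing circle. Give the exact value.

31.1272

The minimum enclosing circle of a finite set is fixed by two of the points (as a diameter) or three (as a circumcircle).
The minimum enclosing circle is determined by three boundary points: (-5, -3), (-2, 5), (4, -4).
Their circumcentre is (-0.14, -0.26) with r² = 31.1272.
The farthest remaining point (0, 5) is at distance² 27.6872 ≤ 31.1272.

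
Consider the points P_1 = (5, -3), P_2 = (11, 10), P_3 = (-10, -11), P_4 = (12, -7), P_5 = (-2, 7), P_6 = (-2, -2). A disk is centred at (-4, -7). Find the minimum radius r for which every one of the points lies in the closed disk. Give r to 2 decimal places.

The required radius is the distance from (-4, -7) to the farthest point.
Squared distances: 97, 514, 52, 256, 200, 29.
Maximum is 514, attained at P_2.
r = √514 ≈ 22.67.

22.67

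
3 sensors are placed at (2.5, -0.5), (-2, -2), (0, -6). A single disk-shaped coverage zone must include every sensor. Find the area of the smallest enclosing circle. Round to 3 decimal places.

Call the three points A, B, C in the order given.
Side lengths²: AB² = 22.5, AC² = 36.5, BC² = 20.
Since AC² = 36.5 < 22.5 + 20 = 42.5, the triangle is acute, so the smallest enclosing circle is the circumcircle.
Circumcentre = (6/7, -43/14), r² = 1825/196.
Area = π·r² = π·1825/196 ≈ 29.252.

29.252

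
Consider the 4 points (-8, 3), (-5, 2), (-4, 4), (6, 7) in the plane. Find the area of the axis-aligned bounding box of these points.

x ranges over [-8, 6], width 14.
y ranges over [2, 7], height 5.
Area = 14 × 5 = 70.

70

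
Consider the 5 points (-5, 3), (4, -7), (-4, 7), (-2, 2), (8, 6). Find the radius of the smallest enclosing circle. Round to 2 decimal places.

8.25

A smallest enclosing disk is always determined by at most three of the input points on its boundary.
The minimum enclosing circle is determined by three boundary points: (4, -7), (-4, 7), (8, 6).
Their circumcentre is (1.53125, 0.875) with r² = 68.1103515625.
The farthest remaining point (-5, 3) is at distance² 47.1728515625 ≤ 68.1103515625.
r = √(68.1103515625) ≈ 8.25.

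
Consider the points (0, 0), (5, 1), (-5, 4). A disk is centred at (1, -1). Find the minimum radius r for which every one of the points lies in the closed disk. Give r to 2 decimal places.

The required radius is the distance from (1, -1) to the farthest point.
Squared distances: 2, 20, 61.
Maximum is 61, attained at (-5, 4).
r = √61 ≈ 7.81.

7.81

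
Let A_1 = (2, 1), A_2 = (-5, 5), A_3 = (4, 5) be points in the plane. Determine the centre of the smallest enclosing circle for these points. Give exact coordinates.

Side lengths²: A_1A_2² = 65, A_1A_3² = 20, A_2A_3² = 81.
Since A_2A_3² = 81 < 65 + 20 = 85, the triangle is acute, so the smallest enclosing circle is the circumcircle.
Circumcentre = (-0.5, 4.75), r² = 20.3125.
Centre = (-0.5, 4.75).

(-0.5, 4.75)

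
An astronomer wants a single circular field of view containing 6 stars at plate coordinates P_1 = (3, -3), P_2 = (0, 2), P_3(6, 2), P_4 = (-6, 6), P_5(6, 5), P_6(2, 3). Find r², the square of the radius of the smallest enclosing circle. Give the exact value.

10585/242

By Welzl's lemma the MEC is supported by two points (diametrically opposite) or three points (on a circumcircle).
The minimum enclosing circle is determined by three boundary points: P_1, P_4, P_5.
Their circumcentre is (-5/22, 61/22) with r² = 10585/242.
The farthest remaining point P_3 is at distance² 9529/242 ≤ 10585/242.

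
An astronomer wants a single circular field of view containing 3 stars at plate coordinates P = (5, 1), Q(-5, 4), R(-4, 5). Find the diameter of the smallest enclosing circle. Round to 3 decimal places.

10.440

Side lengths²: PQ² = 109, PR² = 97, QR² = 2.
Since PQ² = 109 ≥ 97 + 2 = 99, the angle opposite PQ is not acute, so the smallest enclosing circle has PQ as diameter.
Centre = midpoint of PQ = (0, 2.5), r² = 109/4 = 27.25.
Diameter = 2r = 2√(27.25) ≈ 10.440.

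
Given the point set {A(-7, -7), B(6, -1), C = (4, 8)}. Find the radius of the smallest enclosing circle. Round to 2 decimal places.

9.30

Side lengths²: AB² = 205, AC² = 346, BC² = 85.
Since AC² = 346 ≥ 205 + 85 = 290, the angle opposite AC is not acute, so the smallest enclosing circle has AC as diameter.
Centre = midpoint of AC = (-1.5, 0.5), r² = 346/4 = 86.5.
r = √(86.5) ≈ 9.30.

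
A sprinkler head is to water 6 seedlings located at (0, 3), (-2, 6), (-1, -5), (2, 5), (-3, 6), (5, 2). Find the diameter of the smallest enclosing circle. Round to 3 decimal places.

A smallest enclosing disk is always determined by at most three of the input points on its boundary.
The minimum enclosing circle is determined by three boundary points: (-1, -5), (-3, 6), (5, 2).
Their circumcentre is (-0.625, 0.75) with r² = 33.203125.
The farthest remaining point (-2, 6) is at distance² 29.453125 ≤ 33.203125.
Diameter = 2r = 2√(33.203125) ≈ 11.524.

11.524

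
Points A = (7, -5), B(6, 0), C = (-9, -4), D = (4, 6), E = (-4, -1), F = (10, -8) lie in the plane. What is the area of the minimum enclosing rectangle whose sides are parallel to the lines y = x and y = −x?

264.5

In coordinates u = x + y, v = x − y the rectangle is axis-aligned; the map (x,y)→(u,v) scales areas by 2.
u-values: 2, 6, -13, 10, -5, 2; range = 10 − (-13) = 23.
v-values: 12, 6, -5, -2, -3, 18; range = 18 − (-5) = 23.
Area = (23 × 23) / 2 = 264.5.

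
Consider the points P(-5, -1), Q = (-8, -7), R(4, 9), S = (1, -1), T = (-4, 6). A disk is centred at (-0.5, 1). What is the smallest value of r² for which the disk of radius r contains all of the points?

120.25

The required radius is the distance from (-0.5, 1) to the farthest point.
Squared distances: 24.25, 120.25, 84.25, 6.25, 37.25.
Maximum is 120.25, attained at Q.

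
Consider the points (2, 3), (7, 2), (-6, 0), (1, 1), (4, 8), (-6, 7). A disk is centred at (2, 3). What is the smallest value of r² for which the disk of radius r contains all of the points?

80

The required radius is the distance from (2, 3) to the farthest point.
Squared distances: 0, 26, 73, 5, 29, 80.
Maximum is 80, attained at (-6, 7).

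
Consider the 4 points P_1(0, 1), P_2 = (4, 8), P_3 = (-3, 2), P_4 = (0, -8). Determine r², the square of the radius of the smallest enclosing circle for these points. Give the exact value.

By Welzl's lemma the MEC is supported by two points (diametrically opposite) or three points (on a circumcircle).
The farthest pair is P_2–P_4 with squared distance 272. The circle on this segment as diameter has centre (2, 0) and r² = 272/4 = 68.
Check P_1: distance² to centre = 5 ≤ 68, so it lies inside.
All remaining points lie in this disk, and no smaller disk contains both endpoints, so this is the minimum enclosing circle.

68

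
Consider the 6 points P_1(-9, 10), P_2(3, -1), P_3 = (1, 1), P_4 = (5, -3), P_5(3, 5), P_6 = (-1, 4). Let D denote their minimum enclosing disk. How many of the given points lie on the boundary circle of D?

The minimum enclosing circle of a finite set is fixed by two of the points (as a diameter) or three (as a circumcircle).
The farthest pair is P_1–P_4 with squared distance 365. The circle on this segment as diameter has centre (-2, 3.5) and r² = 365/4 = 91.25.
Check P_2: distance² to centre = 45.25 ≤ 91.25, so it lies inside.
All remaining points lie in this disk, and no smaller disk contains both endpoints, so this is the minimum enclosing circle.
The points at distance exactly r from the centre are P_1, P_4 — 2 points.

2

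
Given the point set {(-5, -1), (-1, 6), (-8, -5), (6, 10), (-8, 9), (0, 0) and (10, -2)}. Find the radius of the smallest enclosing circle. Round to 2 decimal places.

The minimum enclosing circle is determined by three boundary points: (-8, -5), (-8, 9), (10, -2).
Their circumcentre is (1/12, 2) with r² = 16465/144.
The farthest remaining point (6, 10) is at distance² 14257/144 ≤ 16465/144.
r = √(16465/144) ≈ 10.69.

10.69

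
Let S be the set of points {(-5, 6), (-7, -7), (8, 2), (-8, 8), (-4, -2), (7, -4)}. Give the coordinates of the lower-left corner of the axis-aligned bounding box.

(-8, -7)

x-range [-8, 8], y-range [-7, 8].
The lower-left corner is (-8, -7).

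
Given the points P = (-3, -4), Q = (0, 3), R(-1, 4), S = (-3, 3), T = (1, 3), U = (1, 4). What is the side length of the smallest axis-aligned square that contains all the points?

The bounding box has width 4 and height 8.
An axis-aligned square enclosing the set must have side ≥ max(width, height).
So the minimum side is max(4, 8) = 8.

8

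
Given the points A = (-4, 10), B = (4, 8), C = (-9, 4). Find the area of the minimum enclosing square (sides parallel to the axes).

The bounding box has width 13 and height 6.
An axis-aligned square enclosing the set must have side ≥ max(width, height).
So the minimum side is max(13, 6) = 13.
Area = 13² = 169.

169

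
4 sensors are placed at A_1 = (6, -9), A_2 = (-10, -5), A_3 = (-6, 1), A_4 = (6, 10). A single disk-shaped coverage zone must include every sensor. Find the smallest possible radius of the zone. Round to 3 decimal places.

11.303

By Welzl's lemma the MEC is supported by two points (diametrically opposite) or three points (on a circumcircle).
The minimum enclosing circle is determined by three boundary points: A_1, A_2, A_4.
Their circumcentre is (-0.125, 0.5) with r² = 127.765625.
The farthest remaining point A_3 is at distance² 34.765625 ≤ 127.765625.
r = √(127.765625) ≈ 11.303.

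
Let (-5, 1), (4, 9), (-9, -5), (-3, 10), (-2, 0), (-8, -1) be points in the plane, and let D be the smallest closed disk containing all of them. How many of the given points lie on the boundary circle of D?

The farthest pair is (4, 9)–(-9, -5) with squared distance 365. The circle on this segment as diameter has centre (-2.5, 2) and r² = 365/4 = 91.25.
Check (-5, 1): distance² to centre = 7.25 ≤ 91.25, so it lies inside.
All remaining points lie in this disk, and no smaller disk contains both endpoints, so this is the minimum enclosing circle.
The points at distance exactly r from the centre are (4, 9), (-9, -5) — 2 points.

2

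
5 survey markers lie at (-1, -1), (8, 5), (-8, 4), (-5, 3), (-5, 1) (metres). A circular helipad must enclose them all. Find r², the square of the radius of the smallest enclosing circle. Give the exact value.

A smallest enclosing disk is always determined by at most three of the input points on its boundary.
The farthest pair is (8, 5)–(-8, 4) with squared distance 257. The circle on this segment as diameter has centre (0, 4.5) and r² = 257/4 = 64.25.
Check (-1, -1): distance² to centre = 31.25 ≤ 64.25, so it lies inside.
All remaining points lie in this disk, and no smaller disk contains both endpoints, so this is the minimum enclosing circle.

64.25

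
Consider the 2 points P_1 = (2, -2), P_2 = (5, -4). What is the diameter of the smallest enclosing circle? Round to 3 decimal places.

3.606

The smallest circle enclosing two points has them as diameter endpoints.
Centre = midpoint = (3.5, -3); r² = |P_1P_2|²/4 = 13/4 = 3.25.
Diameter = 2r = 2√(3.25) ≈ 3.606.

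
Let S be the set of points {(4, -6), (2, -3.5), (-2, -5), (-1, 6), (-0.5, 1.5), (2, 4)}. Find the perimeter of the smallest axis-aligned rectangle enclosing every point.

36

Width = max x − min x = 4 − (-2) = 6.
Height = max y − min y = 6 − (-6) = 12.
Perimeter = 2(6 + 12) = 36.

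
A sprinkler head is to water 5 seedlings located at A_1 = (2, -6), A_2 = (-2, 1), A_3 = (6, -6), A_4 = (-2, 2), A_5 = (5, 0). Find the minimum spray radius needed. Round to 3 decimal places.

The minimum enclosing circle of a finite set is fixed by two of the points (as a diameter) or three (as a circumcircle).
The farthest pair is A_3–A_4 with squared distance 128. The circle on this segment as diameter has centre (2, -2) and r² = 128/4 = 32.
Check A_1: distance² to centre = 16 ≤ 32, so it lies inside.
All remaining points lie in this disk, and no smaller disk contains both endpoints, so this is the minimum enclosing circle.
r = √32 ≈ 5.657.

5.657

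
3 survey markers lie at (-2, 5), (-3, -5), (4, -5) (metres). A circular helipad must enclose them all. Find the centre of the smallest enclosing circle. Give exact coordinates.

(0.5, -0.3)

Call the three points A, B, C in the order given.
Side lengths²: AB² = 101, AC² = 136, BC² = 49.
Since AC² = 136 < 101 + 49 = 150, the triangle is acute, so the smallest enclosing circle is the circumcircle.
Circumcentre = (0.5, -0.3), r² = 34.34.
Centre = (0.5, -0.3).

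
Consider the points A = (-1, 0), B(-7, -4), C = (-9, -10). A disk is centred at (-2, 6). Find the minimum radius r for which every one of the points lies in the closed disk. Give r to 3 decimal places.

17.464

The required radius is the distance from (-2, 6) to the farthest point.
Squared distances: 37, 125, 305.
Maximum is 305, attained at C.
r = √305 ≈ 17.464.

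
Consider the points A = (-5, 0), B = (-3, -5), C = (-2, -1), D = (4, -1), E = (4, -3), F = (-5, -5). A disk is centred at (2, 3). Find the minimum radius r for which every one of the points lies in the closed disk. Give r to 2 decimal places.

The required radius is the distance from (2, 3) to the farthest point.
Squared distances: 58, 89, 32, 20, 40, 113.
Maximum is 113, attained at F.
r = √113 ≈ 10.63.

10.63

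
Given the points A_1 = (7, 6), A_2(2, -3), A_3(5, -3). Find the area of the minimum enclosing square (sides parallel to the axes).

The bounding box has width 5 and height 9.
An axis-aligned square enclosing the set must have side ≥ max(width, height).
So the minimum side is max(5, 9) = 9.
Area = 9² = 81.

81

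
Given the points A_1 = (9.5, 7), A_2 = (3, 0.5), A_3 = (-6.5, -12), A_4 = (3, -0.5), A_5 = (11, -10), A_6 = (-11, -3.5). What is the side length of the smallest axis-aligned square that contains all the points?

22

The bounding box has width 22 and height 19.
An axis-aligned square enclosing the set must have side ≥ max(width, height).
So the minimum side is max(22, 19) = 22.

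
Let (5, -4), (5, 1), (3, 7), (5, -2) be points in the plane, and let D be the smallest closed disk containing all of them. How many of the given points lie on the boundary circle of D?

2

The farthest pair is (5, -4)–(3, 7) with squared distance 125. The circle on this segment as diameter has centre (4, 1.5) and r² = 125/4 = 31.25.
Check (5, 1): distance² to centre = 1.25 ≤ 31.25, so it lies inside.
All remaining points lie in this disk, and no smaller disk contains both endpoints, so this is the minimum enclosing circle.
The points at distance exactly r from the centre are (5, -4), (3, 7) — 2 points.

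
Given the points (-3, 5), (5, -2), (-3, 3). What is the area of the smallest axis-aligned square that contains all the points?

The bounding box has width 8 and height 7.
An axis-aligned square enclosing the set must have side ≥ max(width, height).
So the minimum side is max(8, 7) = 8.
Area = 8² = 64.

64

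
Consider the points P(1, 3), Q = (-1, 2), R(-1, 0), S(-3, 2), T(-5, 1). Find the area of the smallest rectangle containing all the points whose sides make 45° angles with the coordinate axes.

In coordinates u = x + y, v = x − y the rectangle is axis-aligned; the map (x,y)→(u,v) scales areas by 2.
u-values: 4, 1, -1, -1, -4; range = 4 − (-4) = 8.
v-values: -2, -3, -1, -5, -6; range = -1 − (-6) = 5.
Area = (8 × 5) / 2 = 20.

20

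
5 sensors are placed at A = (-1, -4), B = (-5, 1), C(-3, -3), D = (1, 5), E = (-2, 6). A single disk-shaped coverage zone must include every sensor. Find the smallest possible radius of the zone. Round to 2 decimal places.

The minimum enclosing circle of a finite set is fixed by two of the points (as a diameter) or three (as a circumcircle).
The farthest pair is A–E with squared distance 101. The circle on this segment as diameter has centre (-1.5, 1) and r² = 101/4 = 25.25.
Check B: distance² to centre = 12.25 ≤ 25.25, so it lies inside.
All remaining points lie in this disk, and no smaller disk contains both endpoints, so this is the minimum enclosing circle.
r = √(25.25) ≈ 5.02.

5.02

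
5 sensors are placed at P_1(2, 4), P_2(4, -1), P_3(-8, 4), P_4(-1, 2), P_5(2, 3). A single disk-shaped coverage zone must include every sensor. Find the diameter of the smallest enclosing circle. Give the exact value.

By Welzl's lemma the MEC is supported by two points (diametrically opposite) or three points (on a circumcircle).
The farthest pair is P_2–P_3 with squared distance 169. The circle on this segment as diameter has centre (-2, 1.5) and r² = 169/4 = 42.25.
Check P_1: distance² to centre = 22.25 ≤ 42.25, so it lies inside.
All remaining points lie in this disk, and no smaller disk contains both endpoints, so this is the minimum enclosing circle.
Diameter = 2r = 2√(42.25) = 13.

13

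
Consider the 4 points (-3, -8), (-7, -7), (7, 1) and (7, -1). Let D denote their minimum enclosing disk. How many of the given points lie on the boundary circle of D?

2

By Welzl's lemma the MEC is supported by two points (diametrically opposite) or three points (on a circumcircle).
The farthest pair is (-7, -7)–(7, 1) with squared distance 260. The circle on this segment as diameter has centre (0, -3) and r² = 260/4 = 65.
Check (-3, -8): distance² to centre = 34 ≤ 65, so it lies inside.
All remaining points lie in this disk, and no smaller disk contains both endpoints, so this is the minimum enclosing circle.
The points at distance exactly r from the centre are (-7, -7), (7, 1) — 2 points.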